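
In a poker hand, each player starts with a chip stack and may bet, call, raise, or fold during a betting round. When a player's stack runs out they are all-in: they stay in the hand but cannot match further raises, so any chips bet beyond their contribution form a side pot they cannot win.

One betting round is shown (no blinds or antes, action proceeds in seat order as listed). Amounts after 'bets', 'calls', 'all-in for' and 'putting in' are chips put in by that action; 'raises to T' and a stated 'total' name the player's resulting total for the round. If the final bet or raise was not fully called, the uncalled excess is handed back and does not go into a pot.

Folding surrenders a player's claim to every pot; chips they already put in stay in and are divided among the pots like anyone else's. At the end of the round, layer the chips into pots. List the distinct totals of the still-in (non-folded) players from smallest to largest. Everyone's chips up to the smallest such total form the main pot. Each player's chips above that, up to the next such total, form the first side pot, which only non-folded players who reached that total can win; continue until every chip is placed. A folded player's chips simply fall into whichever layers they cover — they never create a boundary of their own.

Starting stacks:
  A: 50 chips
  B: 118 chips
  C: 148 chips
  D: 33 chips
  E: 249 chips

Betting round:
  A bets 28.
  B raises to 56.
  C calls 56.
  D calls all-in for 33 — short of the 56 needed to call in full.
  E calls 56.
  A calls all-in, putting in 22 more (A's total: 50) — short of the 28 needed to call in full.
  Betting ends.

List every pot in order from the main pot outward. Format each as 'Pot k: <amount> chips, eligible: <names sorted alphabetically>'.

Contributions: A=50, B=56, C=56, D=33, E=56
Pot levels (distinct totals of non-folded players): 33, 50, 56
Layer 1-33: 33 each from A, B, C, D, E = 33*5 = 165 chips; eligible A, B, C, D, E
Layer 34-50: 17 each from A, B, C, E = 17*4 = 68 chips; eligible A, B, C, E
Layer 51-56: 6 each from B, C, E = 6*3 = 18 chips; eligible B, C, E

Pot 1: 165 chips, eligible: A, B, C, D, E
Pot 2: 68 chips, eligible: A, B, C, E
Pot 3: 18 chips, eligible: B, C, E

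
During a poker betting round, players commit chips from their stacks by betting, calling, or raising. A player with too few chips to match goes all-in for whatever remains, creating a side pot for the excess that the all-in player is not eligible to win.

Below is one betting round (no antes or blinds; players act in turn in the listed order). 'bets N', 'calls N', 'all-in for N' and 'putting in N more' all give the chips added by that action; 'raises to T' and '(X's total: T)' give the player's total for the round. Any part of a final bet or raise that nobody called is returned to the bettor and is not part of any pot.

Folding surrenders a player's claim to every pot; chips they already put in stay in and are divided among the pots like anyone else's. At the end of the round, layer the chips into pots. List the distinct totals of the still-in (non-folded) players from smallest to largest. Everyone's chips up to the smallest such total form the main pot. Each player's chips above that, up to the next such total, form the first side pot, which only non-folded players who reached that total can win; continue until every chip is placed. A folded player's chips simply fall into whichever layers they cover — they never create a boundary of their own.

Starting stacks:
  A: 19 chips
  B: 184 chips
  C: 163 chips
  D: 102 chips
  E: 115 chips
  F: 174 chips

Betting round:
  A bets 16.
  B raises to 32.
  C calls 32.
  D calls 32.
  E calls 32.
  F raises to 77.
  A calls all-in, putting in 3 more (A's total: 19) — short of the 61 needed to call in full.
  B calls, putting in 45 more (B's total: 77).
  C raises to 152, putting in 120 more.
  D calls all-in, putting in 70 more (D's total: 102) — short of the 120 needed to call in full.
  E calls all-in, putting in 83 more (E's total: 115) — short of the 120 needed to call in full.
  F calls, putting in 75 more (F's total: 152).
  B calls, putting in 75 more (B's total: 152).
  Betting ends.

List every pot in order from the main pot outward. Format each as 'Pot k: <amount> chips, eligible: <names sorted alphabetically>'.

Contributions: A=19, B=152, C=152, D=102, E=115, F=152
Pot levels (distinct totals of non-folded players): 19, 102, 115, 152
Layer 1-19: 19 each from A, B, C, D, E, F = 19*6 = 114 chips; eligible A, B, C, D, E, F
Layer 20-102: 83 each from B, C, D, E, F = 83*5 = 415 chips; eligible B, C, D, E, F
Layer 103-115: 13 each from B, C, E, F = 13*4 = 52 chips; eligible B, C, E, F
Layer 116-152: 37 each from B, C, F = 37*3 = 111 chips; eligible B, C, F

Pot 1: 114 chips, eligible: A, B, C, D, E, F
Pot 2: 415 chips, eligible: B, C, D, E, F
Pot 3: 52 chips, eligible: B, C, E, F
Pot 4: 111 chips, eligible: B, C, F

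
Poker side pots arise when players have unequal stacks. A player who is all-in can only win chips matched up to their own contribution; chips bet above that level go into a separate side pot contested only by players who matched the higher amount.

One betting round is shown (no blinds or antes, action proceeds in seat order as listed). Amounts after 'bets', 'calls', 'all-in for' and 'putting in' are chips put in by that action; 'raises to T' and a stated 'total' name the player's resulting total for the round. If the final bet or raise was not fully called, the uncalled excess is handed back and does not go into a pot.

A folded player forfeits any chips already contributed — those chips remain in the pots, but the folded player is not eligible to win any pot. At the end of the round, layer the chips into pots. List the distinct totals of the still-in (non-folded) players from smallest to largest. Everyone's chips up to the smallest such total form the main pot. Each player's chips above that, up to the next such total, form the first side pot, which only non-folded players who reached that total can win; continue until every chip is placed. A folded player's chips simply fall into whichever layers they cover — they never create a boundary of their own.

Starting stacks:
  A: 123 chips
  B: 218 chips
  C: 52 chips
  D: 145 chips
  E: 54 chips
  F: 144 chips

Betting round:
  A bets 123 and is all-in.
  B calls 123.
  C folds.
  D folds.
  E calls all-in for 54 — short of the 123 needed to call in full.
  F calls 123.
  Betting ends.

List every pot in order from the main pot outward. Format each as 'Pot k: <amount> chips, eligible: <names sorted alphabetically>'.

Contributions: A=123, B=123, E=54, F=123
Folded: C, D
Pot levels (distinct totals of non-folded players): 54, 123
Layer 1-54: 54 each from A, B, E, F = 54*4 = 216 chips; eligible A, B, E, F
Layer 55-123: 69 each from A, B, F = 69*3 = 207 chips; eligible A, B, F

Pot 1: 216 chips, eligible: A, B, E, F
Pot 2: 207 chips, eligible: A, B, F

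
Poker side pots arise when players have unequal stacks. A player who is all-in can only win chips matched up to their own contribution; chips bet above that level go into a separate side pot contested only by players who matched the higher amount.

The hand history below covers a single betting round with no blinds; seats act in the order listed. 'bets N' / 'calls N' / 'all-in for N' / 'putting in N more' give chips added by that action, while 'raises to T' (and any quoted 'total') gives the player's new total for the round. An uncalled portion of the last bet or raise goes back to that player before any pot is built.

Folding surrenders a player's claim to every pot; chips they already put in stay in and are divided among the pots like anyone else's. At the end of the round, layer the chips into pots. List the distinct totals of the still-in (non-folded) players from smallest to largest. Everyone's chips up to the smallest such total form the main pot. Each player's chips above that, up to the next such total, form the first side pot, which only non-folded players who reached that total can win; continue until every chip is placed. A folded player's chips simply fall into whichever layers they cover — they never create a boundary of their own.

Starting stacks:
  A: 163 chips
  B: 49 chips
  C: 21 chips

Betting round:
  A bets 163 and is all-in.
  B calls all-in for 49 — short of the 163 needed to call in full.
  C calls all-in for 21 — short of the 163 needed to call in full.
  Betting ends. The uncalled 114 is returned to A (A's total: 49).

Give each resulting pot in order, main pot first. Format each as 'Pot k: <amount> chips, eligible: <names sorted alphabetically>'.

Contributions (after 114 returned to A): A=49, B=49, C=21
Pot levels (distinct totals of non-folded players): 21, 49
Layer 1-21: 21 each from A, B, C = 21*3 = 63 chips; eligible A, B, C
Layer 22-49: 28 each from A, B = 28*2 = 56 chips; eligible A, B

Pot 1: 63 chips, eligible: A, B, C
Pot 2: 56 chips, eligible: A, B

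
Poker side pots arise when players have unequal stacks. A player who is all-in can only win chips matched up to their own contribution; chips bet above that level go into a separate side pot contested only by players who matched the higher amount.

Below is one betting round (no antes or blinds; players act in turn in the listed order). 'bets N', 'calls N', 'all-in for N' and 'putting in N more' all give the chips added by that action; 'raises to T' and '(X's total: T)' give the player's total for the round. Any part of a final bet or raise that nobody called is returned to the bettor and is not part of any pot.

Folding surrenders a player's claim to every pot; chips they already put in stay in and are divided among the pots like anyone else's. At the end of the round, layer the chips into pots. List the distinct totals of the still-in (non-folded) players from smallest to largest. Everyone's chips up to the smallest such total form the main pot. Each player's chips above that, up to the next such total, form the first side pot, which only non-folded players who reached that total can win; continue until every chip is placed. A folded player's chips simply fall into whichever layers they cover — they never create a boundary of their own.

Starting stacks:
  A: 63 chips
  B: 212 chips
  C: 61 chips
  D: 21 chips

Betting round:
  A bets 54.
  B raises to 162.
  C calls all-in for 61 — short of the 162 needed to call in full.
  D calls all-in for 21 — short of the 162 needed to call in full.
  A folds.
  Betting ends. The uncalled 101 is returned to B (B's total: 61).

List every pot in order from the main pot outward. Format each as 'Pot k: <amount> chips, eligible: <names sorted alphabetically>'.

Pot 1: 84 chips, eligible: B, C, D
Pot 2: 113 chips, eligible: B, C

Derivation:
Contributions (after 101 returned to B): A=54, B=61, C=61, D=21
Folded: A
Pot levels (distinct totals of non-folded players): 21, 61
Layer 1-21: 21 each from A, B, C, D = 21*4 = 84 chips; eligible B, C, D
Layer 22-61: A 33 + B 40 + C 40 = 113 chips; eligible B, C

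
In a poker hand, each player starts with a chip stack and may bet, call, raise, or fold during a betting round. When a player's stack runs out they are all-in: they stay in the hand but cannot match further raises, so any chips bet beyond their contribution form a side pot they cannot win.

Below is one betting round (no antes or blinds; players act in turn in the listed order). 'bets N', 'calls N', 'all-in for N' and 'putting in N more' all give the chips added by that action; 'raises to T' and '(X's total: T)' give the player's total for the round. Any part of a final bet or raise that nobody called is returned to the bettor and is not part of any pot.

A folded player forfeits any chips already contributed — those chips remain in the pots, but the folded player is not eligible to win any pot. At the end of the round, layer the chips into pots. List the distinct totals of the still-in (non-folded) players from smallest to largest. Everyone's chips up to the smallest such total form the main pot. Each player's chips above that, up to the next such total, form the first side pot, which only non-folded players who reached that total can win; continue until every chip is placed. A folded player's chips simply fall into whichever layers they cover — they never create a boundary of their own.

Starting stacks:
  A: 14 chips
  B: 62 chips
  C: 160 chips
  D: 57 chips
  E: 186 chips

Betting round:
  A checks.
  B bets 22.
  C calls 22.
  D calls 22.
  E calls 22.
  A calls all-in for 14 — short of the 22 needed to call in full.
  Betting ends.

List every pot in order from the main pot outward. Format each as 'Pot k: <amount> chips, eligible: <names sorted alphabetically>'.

Pot 1: 70 chips, eligible: A, B, C, D, E
Pot 2: 32 chips, eligible: B, C, D, E

Derivation:
Contributions: A=14, B=22, C=22, D=22, E=22
Pot levels (distinct totals of non-folded players): 14, 22
Layer 1-14: 14 each from A, B, C, D, E = 14*5 = 70 chips; eligible A, B, C, D, E
Layer 15-22: 8 each from B, C, D, E = 8*4 = 32 chips; eligible B, C, D, E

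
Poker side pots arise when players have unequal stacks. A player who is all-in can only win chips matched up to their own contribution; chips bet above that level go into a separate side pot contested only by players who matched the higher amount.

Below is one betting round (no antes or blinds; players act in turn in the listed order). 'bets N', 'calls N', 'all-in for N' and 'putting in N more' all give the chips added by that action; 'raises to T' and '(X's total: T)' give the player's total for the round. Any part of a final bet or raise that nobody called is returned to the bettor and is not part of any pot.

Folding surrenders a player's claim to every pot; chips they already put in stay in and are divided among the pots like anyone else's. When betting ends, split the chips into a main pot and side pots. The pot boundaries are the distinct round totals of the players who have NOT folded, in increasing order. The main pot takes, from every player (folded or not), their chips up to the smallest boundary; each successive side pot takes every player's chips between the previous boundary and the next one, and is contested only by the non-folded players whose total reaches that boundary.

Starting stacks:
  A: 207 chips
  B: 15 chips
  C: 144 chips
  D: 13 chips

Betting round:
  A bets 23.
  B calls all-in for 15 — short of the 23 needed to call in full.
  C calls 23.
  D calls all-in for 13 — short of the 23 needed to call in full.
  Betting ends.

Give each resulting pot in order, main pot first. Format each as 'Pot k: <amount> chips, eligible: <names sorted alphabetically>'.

Contributions: A=23, B=15, C=23, D=13
Pot levels (distinct totals of non-folded players): 13, 15, 23
Layer 1-13: 13 each from A, B, C, D = 13*4 = 52 chips; eligible A, B, C, D
Layer 14-15: 2 each from A, B, C = 2*3 = 6 chips; eligible A, B, C
Layer 16-23: 8 each from A, C = 8*2 = 16 chips; eligible A, C

Pot 1: 52 chips, eligible: A, B, C, D
Pot 2: 6 chips, eligible: A, B, C
Pot 3: 16 chips, eligible: A, C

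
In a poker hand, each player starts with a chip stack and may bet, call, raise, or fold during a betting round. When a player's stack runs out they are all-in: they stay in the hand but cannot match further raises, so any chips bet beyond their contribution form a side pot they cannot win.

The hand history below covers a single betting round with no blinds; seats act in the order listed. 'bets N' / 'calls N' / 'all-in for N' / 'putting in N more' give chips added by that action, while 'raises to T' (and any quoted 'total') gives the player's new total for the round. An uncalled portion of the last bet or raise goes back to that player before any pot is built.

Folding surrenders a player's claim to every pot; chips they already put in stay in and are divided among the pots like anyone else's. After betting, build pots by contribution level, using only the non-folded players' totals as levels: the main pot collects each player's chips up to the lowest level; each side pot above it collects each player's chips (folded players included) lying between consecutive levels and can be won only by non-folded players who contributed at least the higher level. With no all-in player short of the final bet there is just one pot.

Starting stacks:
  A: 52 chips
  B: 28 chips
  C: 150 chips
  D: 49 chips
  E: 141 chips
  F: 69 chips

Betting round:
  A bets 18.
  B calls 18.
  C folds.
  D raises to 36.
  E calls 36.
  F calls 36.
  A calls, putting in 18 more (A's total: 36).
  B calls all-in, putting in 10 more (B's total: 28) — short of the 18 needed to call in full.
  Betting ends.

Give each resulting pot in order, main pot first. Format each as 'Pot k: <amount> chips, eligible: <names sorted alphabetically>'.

Contributions: A=36, B=28, D=36, E=36, F=36
Folded: C
Pot levels (distinct totals of non-folded players): 28, 36
Layer 1-28: 28 each from A, B, D, E, F = 28*5 = 140 chips; eligible A, B, D, E, F
Layer 29-36: 8 each from A, D, E, F = 8*4 = 32 chips; eligible A, D, E, F

Pot 1: 140 chips, eligible: A, B, D, E, F
Pot 2: 32 chips, eligible: A, D, E, F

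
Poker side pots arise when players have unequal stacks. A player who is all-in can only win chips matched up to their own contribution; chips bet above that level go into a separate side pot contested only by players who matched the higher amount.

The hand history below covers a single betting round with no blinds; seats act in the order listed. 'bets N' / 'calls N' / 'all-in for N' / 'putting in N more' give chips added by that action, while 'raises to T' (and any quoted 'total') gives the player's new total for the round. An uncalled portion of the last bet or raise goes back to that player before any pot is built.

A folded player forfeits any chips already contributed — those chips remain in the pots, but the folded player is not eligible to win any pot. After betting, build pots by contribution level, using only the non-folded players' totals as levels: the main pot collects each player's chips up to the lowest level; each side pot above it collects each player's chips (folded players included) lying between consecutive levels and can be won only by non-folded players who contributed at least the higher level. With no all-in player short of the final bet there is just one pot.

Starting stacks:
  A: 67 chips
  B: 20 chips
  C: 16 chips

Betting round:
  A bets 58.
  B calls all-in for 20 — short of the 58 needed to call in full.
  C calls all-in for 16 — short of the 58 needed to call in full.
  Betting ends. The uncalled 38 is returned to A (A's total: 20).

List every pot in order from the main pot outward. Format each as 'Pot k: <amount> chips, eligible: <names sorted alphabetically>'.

Contributions (after 38 returned to A): A=20, B=20, C=16
Pot levels (distinct totals of non-folded players): 16, 20
Layer 1-16: 16 each from A, B, C = 16*3 = 48 chips; eligible A, B, C
Layer 17-20: 4 each from A, B = 4*2 = 8 chips; eligible A, B

Pot 1: 48 chips, eligible: A, B, C
Pot 2: 8 chips, eligible: A, B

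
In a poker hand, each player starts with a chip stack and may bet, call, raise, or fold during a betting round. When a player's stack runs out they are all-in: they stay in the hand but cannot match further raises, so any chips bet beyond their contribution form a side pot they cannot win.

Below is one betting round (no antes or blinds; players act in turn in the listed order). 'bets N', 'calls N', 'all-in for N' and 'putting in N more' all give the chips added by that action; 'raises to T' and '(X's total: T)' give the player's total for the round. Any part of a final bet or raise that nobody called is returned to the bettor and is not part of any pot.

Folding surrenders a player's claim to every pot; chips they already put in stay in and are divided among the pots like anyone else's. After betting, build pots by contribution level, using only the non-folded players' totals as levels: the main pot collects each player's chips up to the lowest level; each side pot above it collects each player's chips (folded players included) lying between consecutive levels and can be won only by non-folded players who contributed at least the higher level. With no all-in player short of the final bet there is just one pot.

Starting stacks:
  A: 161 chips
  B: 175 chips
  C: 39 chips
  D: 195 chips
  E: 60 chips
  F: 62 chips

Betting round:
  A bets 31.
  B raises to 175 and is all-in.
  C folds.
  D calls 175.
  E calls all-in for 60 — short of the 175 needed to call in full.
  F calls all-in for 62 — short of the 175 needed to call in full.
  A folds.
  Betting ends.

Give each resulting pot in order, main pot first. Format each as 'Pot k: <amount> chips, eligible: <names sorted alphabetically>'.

Pot 1: 271 chips, eligible: B, D, E, F
Pot 2: 6 chips, eligible: B, D, F
Pot 3: 226 chips, eligible: B, D

Derivation:
Contributions: A=31, B=175, D=175, E=60, F=62
Folded: A, C
Pot levels (distinct totals of non-folded players): 60, 62, 175
Layer 1-60: A 31 + B 60 + D 60 + E 60 + F 60 = 271 chips; eligible B, D, E, F
Layer 61-62: 2 each from B, D, F = 2*3 = 6 chips; eligible B, D, F
Layer 63-175: 113 each from B, D = 113*2 = 226 chips; eligible B, D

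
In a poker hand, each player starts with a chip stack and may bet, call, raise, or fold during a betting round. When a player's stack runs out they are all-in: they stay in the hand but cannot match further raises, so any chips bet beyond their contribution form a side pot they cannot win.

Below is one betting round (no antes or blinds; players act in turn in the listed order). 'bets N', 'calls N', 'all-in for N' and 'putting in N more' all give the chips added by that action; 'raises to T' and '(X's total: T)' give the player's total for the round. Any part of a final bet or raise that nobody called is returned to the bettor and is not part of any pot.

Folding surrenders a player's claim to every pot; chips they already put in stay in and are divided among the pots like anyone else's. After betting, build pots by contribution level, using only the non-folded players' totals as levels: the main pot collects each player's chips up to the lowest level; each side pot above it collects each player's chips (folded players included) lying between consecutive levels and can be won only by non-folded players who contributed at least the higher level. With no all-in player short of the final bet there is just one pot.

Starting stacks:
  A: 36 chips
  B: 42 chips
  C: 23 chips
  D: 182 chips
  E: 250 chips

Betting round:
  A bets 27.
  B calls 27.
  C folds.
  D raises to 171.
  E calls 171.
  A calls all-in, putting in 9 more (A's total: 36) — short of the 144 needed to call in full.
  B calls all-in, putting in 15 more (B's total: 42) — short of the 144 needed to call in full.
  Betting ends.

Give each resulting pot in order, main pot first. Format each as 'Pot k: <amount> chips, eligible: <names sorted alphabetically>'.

Contributions: A=36, B=42, D=171, E=171
Folded: C
Pot levels (distinct totals of non-folded players): 36, 42, 171
Layer 1-36: 36 each from A, B, D, E = 36*4 = 144 chips; eligible A, B, D, E
Layer 37-42: 6 each from B, D, E = 6*3 = 18 chips; eligible B, D, E
Layer 43-171: 129 each from D, E = 129*2 = 258 chips; eligible D, E

Pot 1: 144 chips, eligible: A, B, D, E
Pot 2: 18 chips, eligible: B, D, E
Pot 3: 258 chips, eligible: D, E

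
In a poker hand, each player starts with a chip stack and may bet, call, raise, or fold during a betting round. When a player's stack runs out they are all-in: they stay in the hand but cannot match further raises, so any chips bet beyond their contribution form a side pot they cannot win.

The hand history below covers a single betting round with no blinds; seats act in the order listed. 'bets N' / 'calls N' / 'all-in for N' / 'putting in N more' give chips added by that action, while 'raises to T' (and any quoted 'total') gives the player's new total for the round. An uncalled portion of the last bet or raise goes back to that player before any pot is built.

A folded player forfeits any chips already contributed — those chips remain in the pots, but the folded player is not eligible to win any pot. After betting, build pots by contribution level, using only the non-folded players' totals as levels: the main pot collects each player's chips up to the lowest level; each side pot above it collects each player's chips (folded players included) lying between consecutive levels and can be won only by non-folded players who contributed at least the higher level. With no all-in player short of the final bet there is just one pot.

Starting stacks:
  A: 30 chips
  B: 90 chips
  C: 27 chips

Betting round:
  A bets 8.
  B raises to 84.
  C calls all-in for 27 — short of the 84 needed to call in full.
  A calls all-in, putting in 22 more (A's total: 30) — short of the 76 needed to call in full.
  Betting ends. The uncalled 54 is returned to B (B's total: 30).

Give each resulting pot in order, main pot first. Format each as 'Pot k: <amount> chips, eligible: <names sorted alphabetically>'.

Pot 1: 81 chips, eligible: A, B, C
Pot 2: 6 chips, eligible: A, B

Derivation:
Contributions (after 54 returned to B): A=30, B=30, C=27
Pot levels (distinct totals of non-folded players): 27, 30
Layer 1-27: 27 each from A, B, C = 27*3 = 81 chips; eligible A, B, C
Layer 28-30: 3 each from A, B = 3*2 = 6 chips; eligible A, B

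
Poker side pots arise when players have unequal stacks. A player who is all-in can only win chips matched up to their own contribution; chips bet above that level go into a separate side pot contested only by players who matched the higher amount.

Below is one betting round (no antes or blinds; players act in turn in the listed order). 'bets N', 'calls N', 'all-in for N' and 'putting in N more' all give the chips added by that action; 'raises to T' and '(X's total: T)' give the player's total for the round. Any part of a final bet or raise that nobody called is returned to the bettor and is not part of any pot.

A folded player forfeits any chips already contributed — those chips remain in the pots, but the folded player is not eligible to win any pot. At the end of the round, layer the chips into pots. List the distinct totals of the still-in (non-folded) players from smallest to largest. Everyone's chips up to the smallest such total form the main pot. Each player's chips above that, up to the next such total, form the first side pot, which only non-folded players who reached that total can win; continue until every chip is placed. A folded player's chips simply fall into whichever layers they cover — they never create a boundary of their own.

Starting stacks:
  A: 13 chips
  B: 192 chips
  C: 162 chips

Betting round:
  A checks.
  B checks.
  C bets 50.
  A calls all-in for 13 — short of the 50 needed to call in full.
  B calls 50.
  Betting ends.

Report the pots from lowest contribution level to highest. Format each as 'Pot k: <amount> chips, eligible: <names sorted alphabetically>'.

Pot 1: 39 chips, eligible: A, B, C
Pot 2: 74 chips, eligible: B, C

Derivation:
Contributions: A=13, B=50, C=50
Pot levels (distinct totals of non-folded players): 13, 50
Layer 1-13: 13 each from A, B, C = 13*3 = 39 chips; eligible A, B, C
Layer 14-50: 37 each from B, C = 37*2 = 74 chips; eligible B, C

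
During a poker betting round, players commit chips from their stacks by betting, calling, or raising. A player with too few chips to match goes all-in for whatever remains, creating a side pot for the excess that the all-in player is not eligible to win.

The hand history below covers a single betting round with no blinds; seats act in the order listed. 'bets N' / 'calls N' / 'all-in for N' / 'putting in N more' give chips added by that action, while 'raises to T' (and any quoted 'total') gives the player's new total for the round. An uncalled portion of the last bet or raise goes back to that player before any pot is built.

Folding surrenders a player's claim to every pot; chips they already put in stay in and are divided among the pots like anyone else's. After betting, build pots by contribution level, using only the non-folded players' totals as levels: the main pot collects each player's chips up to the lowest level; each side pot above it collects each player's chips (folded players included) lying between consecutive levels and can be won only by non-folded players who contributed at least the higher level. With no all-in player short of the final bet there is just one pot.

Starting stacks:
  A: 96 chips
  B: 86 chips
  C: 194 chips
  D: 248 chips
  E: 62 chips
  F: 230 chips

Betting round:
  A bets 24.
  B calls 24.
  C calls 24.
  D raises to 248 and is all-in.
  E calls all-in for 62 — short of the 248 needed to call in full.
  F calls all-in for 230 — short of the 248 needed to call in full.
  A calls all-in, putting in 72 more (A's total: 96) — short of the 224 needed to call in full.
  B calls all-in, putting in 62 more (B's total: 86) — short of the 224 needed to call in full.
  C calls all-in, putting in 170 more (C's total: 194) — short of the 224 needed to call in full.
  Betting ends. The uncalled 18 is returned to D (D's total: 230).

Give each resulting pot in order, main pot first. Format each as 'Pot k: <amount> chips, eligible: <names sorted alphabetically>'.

Pot 1: 372 chips, eligible: A, B, C, D, E, F
Pot 2: 120 chips, eligible: A, B, C, D, F
Pot 3: 40 chips, eligible: A, C, D, F
Pot 4: 294 chips, eligible: C, D, F
Pot 5: 72 chips, eligible: D, F

Derivation:
Contributions (after 18 returned to D): A=96, B=86, C=194, D=230, E=62, F=230
Pot levels (distinct totals of non-folded players): 62, 86, 96, 194, 230
Layer 1-62: 62 each from A, B, C, D, E, F = 62*6 = 372 chips; eligible A, B, C, D, E, F
Layer 63-86: 24 each from A, B, C, D, F = 24*5 = 120 chips; eligible A, B, C, D, F
Layer 87-96: 10 each from A, C, D, F = 10*4 = 40 chips; eligible A, C, D, F
Layer 97-194: 98 each from C, D, F = 98*3 = 294 chips; eligible C, D, F
Layer 195-230: 36 each from D, F = 36*2 = 72 chips; eligible D, F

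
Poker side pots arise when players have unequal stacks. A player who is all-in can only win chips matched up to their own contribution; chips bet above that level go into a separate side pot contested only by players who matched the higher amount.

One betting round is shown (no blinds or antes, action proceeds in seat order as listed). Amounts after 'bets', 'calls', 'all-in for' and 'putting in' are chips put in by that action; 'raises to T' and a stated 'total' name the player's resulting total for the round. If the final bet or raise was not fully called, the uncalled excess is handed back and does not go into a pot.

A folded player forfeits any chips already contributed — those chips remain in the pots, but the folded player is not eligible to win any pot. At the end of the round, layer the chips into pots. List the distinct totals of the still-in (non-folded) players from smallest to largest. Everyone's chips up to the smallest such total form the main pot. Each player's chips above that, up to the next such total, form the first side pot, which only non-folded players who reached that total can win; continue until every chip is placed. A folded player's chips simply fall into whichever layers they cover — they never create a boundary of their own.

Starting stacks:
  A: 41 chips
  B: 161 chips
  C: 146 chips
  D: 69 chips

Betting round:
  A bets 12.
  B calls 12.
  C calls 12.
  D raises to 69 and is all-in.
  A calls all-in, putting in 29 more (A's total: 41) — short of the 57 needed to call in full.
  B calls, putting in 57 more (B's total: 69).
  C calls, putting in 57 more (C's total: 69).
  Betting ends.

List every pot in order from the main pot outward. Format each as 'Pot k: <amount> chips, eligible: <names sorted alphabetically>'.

Contributions: A=41, B=69, C=69, D=69
Pot levels (distinct totals of non-folded players): 41, 69
Layer 1-41: 41 each from A, B, C, D = 41*4 = 164 chips; eligible A, B, C, D
Layer 42-69: 28 each from B, C, D = 28*3 = 84 chips; eligible B, C, D

Pot 1: 164 chips, eligible: A, B, C, D
Pot 2: 84 chips, eligible: B, C, D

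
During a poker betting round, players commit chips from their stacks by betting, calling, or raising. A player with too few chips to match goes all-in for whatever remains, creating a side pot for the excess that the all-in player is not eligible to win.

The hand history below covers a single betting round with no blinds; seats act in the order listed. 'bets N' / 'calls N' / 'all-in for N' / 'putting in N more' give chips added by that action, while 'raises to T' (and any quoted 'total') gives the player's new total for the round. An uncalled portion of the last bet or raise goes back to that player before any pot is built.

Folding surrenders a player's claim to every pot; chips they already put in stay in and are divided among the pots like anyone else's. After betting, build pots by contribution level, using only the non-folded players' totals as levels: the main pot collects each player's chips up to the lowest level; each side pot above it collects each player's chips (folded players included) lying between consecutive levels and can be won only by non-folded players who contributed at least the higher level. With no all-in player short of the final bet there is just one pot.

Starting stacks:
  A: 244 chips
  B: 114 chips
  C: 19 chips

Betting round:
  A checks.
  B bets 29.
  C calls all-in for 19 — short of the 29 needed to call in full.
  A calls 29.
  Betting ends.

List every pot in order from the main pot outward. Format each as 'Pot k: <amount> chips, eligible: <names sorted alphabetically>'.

Contributions: A=29, B=29, C=19
Pot levels (distinct totals of non-folded players): 19, 29
Layer 1-19: 19 each from A, B, C = 19*3 = 57 chips; eligible A, B, C
Layer 20-29: 10 each from A, B = 10*2 = 20 chips; eligible A, B

Pot 1: 57 chips, eligible: A, B, C
Pot 2: 20 chips, eligible: A, B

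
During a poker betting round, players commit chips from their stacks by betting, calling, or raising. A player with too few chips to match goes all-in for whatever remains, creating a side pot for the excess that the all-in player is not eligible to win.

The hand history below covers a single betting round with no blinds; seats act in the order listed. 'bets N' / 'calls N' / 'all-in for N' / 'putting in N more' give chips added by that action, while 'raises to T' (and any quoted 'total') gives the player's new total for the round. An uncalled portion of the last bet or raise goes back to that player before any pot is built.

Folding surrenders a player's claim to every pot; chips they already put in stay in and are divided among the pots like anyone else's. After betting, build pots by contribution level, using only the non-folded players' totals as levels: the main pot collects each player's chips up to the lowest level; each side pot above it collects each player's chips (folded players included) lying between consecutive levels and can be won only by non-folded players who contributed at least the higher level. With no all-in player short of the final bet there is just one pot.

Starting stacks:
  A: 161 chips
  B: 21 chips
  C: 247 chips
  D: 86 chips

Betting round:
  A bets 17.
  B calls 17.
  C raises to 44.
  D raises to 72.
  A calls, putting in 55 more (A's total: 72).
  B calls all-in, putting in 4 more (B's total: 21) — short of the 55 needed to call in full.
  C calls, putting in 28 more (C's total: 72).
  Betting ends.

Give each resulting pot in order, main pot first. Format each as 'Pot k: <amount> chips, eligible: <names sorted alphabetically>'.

Pot 1: 84 chips, eligible: A, B, C, D
Pot 2: 153 chips, eligible: A, C, D

Derivation:
Contributions: A=72, B=21, C=72, D=72
Pot levels (distinct totals of non-folded players): 21, 72
Layer 1-21: 21 each from A, B, C, D = 21*4 = 84 chips; eligible A, B, C, D
Layer 22-72: 51 each from A, C, D = 51*3 = 153 chips; eligible A, C, D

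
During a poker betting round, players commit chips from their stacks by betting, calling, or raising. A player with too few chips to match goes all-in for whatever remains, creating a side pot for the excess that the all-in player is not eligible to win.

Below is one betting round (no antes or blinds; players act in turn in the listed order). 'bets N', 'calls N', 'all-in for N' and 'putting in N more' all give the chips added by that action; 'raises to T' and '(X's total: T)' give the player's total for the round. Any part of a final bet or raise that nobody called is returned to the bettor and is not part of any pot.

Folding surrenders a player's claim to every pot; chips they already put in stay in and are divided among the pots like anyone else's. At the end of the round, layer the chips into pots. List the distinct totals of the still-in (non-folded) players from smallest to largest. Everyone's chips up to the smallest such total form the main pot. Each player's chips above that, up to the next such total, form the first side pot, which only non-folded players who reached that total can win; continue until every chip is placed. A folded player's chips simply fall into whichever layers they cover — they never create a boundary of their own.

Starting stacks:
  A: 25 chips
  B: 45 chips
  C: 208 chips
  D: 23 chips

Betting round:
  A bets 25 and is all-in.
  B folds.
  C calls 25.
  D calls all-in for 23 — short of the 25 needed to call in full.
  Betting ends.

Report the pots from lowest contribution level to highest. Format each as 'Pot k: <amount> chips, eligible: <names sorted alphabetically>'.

Pot 1: 69 chips, eligible: A, C, D
Pot 2: 4 chips, eligible: A, C

Derivation:
Contributions: A=25, C=25, D=23
Folded: B
Pot levels (distinct totals of non-folded players): 23, 25
Layer 1-23: 23 each from A, C, D = 23*3 = 69 chips; eligible A, C, D
Layer 24-25: 2 each from A, C = 2*2 = 4 chips; eligible A, C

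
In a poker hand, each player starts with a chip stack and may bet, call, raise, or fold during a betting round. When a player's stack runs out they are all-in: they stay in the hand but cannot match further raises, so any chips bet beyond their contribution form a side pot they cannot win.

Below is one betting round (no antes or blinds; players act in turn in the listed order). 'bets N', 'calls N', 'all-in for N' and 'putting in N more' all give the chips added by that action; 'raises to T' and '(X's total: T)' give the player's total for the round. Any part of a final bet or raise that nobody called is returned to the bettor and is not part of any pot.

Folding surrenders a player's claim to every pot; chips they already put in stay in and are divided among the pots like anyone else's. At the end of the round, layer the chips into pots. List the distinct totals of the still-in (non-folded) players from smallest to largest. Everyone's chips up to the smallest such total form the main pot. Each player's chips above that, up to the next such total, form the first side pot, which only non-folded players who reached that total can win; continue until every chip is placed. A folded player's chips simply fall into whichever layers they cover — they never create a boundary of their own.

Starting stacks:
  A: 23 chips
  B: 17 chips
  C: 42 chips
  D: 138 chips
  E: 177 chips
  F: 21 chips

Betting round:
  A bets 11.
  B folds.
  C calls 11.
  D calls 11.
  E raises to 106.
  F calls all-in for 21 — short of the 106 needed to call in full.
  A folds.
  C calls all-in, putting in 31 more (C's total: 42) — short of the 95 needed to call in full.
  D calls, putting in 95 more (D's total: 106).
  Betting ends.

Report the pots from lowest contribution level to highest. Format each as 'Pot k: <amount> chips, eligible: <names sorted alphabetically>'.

Contributions: A=11, C=42, D=106, E=106, F=21
Folded: A, B
Pot levels (distinct totals of non-folded players): 21, 42, 106
Layer 1-21: A 11 + C 21 + D 21 + E 21 + F 21 = 95 chips; eligible C, D, E, F
Layer 22-42: 21 each from C, D, E = 21*3 = 63 chips; eligible C, D, E
Layer 43-106: 64 each from D, E = 64*2 = 128 chips; eligible D, E

Pot 1: 95 chips, eligible: C, D, E, F
Pot 2: 63 chips, eligible: C, D, E
Pot 3: 128 chips, eligible: D, E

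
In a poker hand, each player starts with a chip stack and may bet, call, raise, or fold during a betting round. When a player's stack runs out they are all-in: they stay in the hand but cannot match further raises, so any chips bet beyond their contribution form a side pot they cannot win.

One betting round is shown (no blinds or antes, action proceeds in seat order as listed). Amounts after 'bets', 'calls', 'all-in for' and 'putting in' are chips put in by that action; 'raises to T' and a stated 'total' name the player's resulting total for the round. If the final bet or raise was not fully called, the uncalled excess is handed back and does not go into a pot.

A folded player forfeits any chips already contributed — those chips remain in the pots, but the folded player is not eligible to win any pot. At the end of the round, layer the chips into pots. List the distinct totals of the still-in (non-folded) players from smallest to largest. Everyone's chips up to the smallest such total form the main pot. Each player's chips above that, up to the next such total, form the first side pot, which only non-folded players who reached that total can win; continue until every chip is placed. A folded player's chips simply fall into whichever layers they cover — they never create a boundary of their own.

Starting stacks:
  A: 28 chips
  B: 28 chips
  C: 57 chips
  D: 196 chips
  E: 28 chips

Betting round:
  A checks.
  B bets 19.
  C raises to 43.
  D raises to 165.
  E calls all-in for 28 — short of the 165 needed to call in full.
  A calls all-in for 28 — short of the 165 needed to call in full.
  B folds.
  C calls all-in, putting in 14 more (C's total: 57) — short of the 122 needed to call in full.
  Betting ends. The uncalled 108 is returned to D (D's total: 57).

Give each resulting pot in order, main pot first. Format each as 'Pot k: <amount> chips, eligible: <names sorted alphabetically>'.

Contributions (after 108 returned to D): A=28, B=19, C=57, D=57, E=28
Folded: B
Pot levels (distinct totals of non-folded players): 28, 57
Layer 1-28: A 28 + B 19 + C 28 + D 28 + E 28 = 131 chips; eligible A, C, D, E
Layer 29-57: 29 each from C, D = 29*2 = 58 chips; eligible C, D

Pot 1: 131 chips, eligible: A, C, D, E
Pot 2: 58 chips, eligible: C, D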